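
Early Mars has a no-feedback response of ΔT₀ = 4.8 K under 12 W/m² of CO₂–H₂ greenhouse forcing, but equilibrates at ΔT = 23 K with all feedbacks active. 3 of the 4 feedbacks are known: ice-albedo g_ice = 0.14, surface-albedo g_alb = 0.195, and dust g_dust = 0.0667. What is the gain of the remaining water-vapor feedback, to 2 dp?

0.39

Amplification A = ΔT/ΔT₀ = 23/4.8 = 4.792.
Total gain g = 1 − 1/A = 1 − 1/4.792 = 0.7913.
Known gains sum to 0.14 + 0.195 + 0.0667 = 0.4017.
g_wv = 0.7913 − 0.4017 = 0.39.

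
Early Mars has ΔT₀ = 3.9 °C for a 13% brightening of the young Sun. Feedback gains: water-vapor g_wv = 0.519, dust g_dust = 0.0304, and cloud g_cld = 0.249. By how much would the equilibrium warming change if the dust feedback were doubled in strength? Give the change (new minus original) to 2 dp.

Original: g = 0.7984, ΔT = 3.9/(1−0.7984) = 19.3452 °C.
With doubled dust: g' = 0.8288, ΔT' = 3.9/(1−0.8288) = 22.7804 °C.
Change = 22.7804 − 19.3452 = 3.44 °C.

3.44 °C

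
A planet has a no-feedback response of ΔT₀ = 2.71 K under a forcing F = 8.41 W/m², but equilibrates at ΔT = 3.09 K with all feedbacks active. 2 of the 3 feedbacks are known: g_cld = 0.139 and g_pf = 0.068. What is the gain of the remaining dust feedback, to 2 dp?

-0.08

Amplification A = ΔT/ΔT₀ = 3.09/2.71 = 1.14.
Total gain g = 1 − 1/A = 1 − 1/1.14 = 0.1228.
Known gains sum to 0.139 + 0.068 = 0.207.
g_dust = 0.1228 − 0.207 = -0.08.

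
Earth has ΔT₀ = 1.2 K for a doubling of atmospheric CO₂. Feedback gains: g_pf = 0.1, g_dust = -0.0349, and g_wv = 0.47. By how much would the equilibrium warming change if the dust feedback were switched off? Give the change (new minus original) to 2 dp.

0.21 K

Original: g = 0.5351, ΔT = 1.2/(1−0.5351) = 2.5812 K.
Without dust: g' = 0.57, ΔT' = 1.2/(1−0.57) = 2.7907 K.
Change = 2.7907 − 2.5812 = 0.21 K.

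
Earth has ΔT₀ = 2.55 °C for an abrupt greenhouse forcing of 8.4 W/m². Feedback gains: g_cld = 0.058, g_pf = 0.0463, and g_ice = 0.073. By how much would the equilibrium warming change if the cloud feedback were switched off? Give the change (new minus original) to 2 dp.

-0.20 °C

Original: g = 0.1773, ΔT = 2.55/(1−0.1773) = 3.0996 °C.
Without cloud: g' = 0.1193, ΔT' = 2.55/(1−0.1193) = 2.8954 °C.
Change = 2.8954 − 3.0996 = -0.20 °C.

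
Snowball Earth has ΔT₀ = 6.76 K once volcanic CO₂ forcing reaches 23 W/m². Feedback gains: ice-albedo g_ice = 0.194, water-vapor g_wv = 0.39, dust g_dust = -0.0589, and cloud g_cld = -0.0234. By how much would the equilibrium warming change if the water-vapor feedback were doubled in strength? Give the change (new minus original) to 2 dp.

48.85 K

Original: g = 0.5017, ΔT = 6.76/(1−0.5017) = 13.5661 K.
With doubled water-vapor: g' = 0.8917, ΔT' = 6.76/(1−0.8917) = 62.4192 K.
Change = 62.4192 − 13.5661 = 48.85 K.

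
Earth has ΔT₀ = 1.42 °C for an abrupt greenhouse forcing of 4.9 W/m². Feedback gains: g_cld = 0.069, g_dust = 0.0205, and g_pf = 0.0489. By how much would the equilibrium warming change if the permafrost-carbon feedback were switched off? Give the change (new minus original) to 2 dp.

Original: g = 0.1384, ΔT = 1.42/(1−0.1384) = 1.6481 °C.
Without permafrost-carbon: g' = 0.0895, ΔT' = 1.42/(1−0.0895) = 1.5596 °C.
Change = 1.5596 − 1.6481 = -0.09 °C.

-0.09 °C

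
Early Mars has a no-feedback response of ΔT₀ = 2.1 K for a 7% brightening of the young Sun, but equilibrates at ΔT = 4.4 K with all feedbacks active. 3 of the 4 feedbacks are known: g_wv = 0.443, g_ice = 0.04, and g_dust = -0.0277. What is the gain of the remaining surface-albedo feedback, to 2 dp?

0.07

Amplification A = ΔT/ΔT₀ = 4.4/2.1 = 2.095.
Total gain g = 1 − 1/A = 1 − 1/2.095 = 0.5227.
Known gains sum to 0.443 + 0.04 − 0.0277 = 0.4553.
g_alb = 0.5227 − 0.4553 = 0.07.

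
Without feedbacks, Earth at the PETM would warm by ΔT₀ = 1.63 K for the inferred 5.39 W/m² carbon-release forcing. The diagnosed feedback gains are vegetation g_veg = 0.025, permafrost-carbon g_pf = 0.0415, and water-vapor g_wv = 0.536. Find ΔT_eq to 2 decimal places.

Total gain g = 0.025 + 0.0415 + 0.536 = 0.6025.
Amplification A = 1/(1 − 0.6025) = 2.516.
ΔT = 1.63 × 2.516 = 4.10 K.

4.10 K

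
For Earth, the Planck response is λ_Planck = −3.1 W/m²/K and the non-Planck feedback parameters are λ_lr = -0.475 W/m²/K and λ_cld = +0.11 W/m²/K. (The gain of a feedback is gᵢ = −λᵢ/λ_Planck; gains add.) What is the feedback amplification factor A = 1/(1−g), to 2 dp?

0.89

Convert to gains: g_lr = -0.475/3.1 = -0.1532; g_cld = 0.11/3.1 = 0.03548.
Total gain g = -0.11772.
A = 1/(1 + 0.11772) = 0.89.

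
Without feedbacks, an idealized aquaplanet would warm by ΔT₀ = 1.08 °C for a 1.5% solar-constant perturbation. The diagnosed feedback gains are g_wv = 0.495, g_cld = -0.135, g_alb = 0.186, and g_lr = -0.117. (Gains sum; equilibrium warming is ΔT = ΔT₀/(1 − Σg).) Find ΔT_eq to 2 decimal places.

1.89 °C

Total gain g = 0.495 − 0.135 + 0.186 − 0.117 = 0.429.
Amplification A = 1/(1 − 0.429) = 1.751.
ΔT = 1.08 × 1.751 = 1.89 °C.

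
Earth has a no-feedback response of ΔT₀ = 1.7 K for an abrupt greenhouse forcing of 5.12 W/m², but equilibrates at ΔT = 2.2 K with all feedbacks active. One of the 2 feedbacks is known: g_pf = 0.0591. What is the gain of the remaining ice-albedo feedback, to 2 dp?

Amplification A = ΔT/ΔT₀ = 2.2/1.7 = 1.294.
Total gain g = 1 − 1/A = 1 − 1/1.294 = 0.2272.
The known gain is 0.0591.
g_ice = 0.2272 − 0.0591 = 0.17.

0.17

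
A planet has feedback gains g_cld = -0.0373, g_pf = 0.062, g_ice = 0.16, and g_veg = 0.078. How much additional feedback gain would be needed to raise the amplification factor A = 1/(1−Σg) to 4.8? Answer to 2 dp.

0.53

Current total gain = 0.2627.
Target gain for A = 4.8: g* = 1 − 1/4.8 = 0.7917.
Additional gain needed = 0.7917 − 0.2627 = 0.53.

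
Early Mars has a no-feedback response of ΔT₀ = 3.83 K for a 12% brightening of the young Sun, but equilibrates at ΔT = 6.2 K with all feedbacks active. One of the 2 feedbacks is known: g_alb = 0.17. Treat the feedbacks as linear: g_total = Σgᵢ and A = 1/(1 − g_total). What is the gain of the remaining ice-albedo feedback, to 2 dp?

Amplification A = ΔT/ΔT₀ = 6.2/3.83 = 1.619.
Total gain g = 1 − 1/A = 1 − 1/1.619 = 0.3823.
The known gain is 0.17.
g_ice = 0.3823 − 0.17 = 0.21.

0.21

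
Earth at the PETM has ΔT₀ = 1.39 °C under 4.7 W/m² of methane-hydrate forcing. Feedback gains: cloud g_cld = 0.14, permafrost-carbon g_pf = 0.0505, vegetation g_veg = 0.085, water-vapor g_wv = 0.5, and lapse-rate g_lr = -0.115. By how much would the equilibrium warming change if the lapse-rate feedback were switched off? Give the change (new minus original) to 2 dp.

2.10 °C

Original: g = 0.6605, ΔT = 1.39/(1−0.6605) = 4.0943 °C.
Without lapse-rate: g' = 0.7755, ΔT' = 1.39/(1−0.7755) = 6.1915 °C.
Change = 6.1915 − 4.0943 = 2.10 °C.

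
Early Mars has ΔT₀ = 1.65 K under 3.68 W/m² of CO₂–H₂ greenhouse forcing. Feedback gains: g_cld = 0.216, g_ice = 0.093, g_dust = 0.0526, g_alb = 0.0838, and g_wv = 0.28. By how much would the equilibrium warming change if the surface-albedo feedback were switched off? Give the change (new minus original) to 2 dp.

-1.40 K

Original: g = 0.7254, ΔT = 1.65/(1−0.7254) = 6.0087 K.
Without surface-albedo: g' = 0.6416, ΔT' = 1.65/(1−0.6416) = 4.6038 K.
Change = 4.6038 − 6.0087 = -1.40 K.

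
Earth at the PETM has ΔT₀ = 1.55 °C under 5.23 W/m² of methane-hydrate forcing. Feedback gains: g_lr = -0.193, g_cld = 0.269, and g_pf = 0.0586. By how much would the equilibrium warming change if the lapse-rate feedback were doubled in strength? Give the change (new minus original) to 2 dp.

Original: g = 0.1346, ΔT = 1.55/(1−0.1346) = 1.7911 °C.
With doubled lapse-rate: g' = -0.0584, ΔT' = 1.55/(1+0.0584) = 1.4645 °C.
Change = 1.4645 − 1.7911 = -0.33 °C.

-0.33 °C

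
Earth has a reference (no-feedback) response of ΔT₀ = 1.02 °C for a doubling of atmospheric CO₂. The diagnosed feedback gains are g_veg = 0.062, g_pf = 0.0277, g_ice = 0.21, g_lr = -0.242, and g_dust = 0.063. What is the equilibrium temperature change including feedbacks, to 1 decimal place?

1.2 °C

Total gain g = 0.062 + 0.0277 + 0.21 − 0.242 + 0.063 = 0.1207.
Amplification A = 1/(1 − 0.1207) = 1.137.
ΔT = 1.02 × 1.137 = 1.2 °C.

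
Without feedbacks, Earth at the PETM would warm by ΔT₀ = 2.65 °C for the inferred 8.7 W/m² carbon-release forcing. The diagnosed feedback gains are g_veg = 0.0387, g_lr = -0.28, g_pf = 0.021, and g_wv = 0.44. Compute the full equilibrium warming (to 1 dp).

3.4 °C

Total gain g = 0.0387 − 0.28 + 0.021 + 0.44 = 0.2197.
Amplification A = 1/(1 − 0.2197) = 1.282.
ΔT = 2.65 × 1.282 = 3.4 °C.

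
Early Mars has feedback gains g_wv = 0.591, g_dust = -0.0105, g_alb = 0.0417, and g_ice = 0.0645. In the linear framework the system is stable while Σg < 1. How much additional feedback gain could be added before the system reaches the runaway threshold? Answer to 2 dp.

Current total gain = 0.591 − 0.0105 + 0.0417 + 0.0645 = 0.6867.
Margin to runaway = 1 − 0.6867 = 0.31.

0.31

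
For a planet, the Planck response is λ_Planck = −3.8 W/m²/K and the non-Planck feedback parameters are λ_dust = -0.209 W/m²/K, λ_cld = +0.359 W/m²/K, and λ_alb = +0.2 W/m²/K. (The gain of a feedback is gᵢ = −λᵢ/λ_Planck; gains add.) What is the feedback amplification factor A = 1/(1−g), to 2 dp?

1.10

Convert to gains: g_dust = -0.209/3.8 = -0.055; g_cld = 0.359/3.8 = 0.09447; g_alb = 0.2/3.8 = 0.05263.
Total gain g = 0.0921.
A = 1/(1 − 0.0921) = 1.10.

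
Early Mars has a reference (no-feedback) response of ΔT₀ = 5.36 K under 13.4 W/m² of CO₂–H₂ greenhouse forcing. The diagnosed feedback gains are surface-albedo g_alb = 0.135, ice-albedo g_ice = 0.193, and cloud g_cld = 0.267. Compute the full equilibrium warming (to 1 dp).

13.2 K

Total gain g = 0.135 + 0.193 + 0.267 = 0.595.
Amplification A = 1/(1 − 0.595) = 2.469.
ΔT = 5.36 × 2.469 = 13.2 K.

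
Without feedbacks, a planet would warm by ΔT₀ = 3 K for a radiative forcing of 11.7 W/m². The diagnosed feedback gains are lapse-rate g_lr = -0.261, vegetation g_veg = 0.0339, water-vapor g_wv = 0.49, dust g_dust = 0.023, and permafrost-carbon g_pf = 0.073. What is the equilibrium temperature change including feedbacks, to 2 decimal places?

4.68 K

Total gain g = -0.261 + 0.0339 + 0.49 + 0.023 + 0.073 = 0.3589.
Amplification A = 1/(1 − 0.3589) = 1.56.
ΔT = 3 × 1.56 = 4.68 K.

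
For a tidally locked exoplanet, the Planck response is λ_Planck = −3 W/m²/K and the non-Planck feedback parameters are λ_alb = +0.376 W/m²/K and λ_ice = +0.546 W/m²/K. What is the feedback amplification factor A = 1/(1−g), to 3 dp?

Convert to gains: g_alb = 0.376/3 = 0.1253; g_ice = 0.546/3 = 0.182.
Total gain g = 0.3073.
A = 1/(1 − 0.3073) = 1.444.

1.444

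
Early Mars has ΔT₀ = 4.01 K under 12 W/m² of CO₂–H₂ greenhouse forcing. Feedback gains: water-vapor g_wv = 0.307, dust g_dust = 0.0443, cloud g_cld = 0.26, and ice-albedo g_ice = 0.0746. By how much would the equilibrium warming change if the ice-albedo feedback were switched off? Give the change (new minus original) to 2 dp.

-2.45 K

Original: g = 0.6859, ΔT = 4.01/(1−0.6859) = 12.7666 K.
Without ice-albedo: g' = 0.6113, ΔT' = 4.01/(1−0.6113) = 10.3164 K.
Change = 10.3164 − 12.7666 = -2.45 K.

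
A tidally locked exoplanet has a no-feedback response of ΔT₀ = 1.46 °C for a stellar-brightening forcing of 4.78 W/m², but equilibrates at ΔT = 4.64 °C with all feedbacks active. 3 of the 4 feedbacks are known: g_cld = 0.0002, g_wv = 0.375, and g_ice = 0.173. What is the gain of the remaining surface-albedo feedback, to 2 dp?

0.14

Amplification A = ΔT/ΔT₀ = 4.64/1.46 = 3.178.
Total gain g = 1 − 1/A = 1 − 1/3.178 = 0.6853.
Known gains sum to 0.0002 + 0.375 + 0.173 = 0.5482.
g_alb = 0.6853 − 0.5482 = 0.14.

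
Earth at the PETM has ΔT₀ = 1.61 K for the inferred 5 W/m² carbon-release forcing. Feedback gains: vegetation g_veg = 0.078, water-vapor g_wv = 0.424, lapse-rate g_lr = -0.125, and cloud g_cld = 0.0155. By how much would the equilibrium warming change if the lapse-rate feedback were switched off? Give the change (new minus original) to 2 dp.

Original: g = 0.3925, ΔT = 1.61/(1−0.3925) = 2.6502 K.
Without lapse-rate: g' = 0.5175, ΔT' = 1.61/(1−0.5175) = 3.3368 K.
Change = 3.3368 − 2.6502 = 0.69 K.

0.69 K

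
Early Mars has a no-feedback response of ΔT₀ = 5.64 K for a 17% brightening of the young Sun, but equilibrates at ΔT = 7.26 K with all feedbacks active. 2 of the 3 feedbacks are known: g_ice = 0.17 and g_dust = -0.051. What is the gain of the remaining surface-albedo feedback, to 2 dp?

0.10

Amplification A = ΔT/ΔT₀ = 7.26/5.64 = 1.287.
Total gain g = 1 − 1/A = 1 − 1/1.287 = 0.223.
Known gains sum to 0.17 − 0.051 = 0.119.
g_alb = 0.223 − 0.119 = 0.10.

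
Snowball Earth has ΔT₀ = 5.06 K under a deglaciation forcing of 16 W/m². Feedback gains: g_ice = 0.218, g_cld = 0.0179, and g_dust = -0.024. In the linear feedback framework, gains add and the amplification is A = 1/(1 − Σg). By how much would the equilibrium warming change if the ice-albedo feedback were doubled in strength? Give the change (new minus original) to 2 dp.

2.46 K

Original: g = 0.2119, ΔT = 5.06/(1−0.2119) = 6.4205 K.
With doubled ice-albedo: g' = 0.4299, ΔT' = 5.06/(1−0.4299) = 8.8756 K.
Change = 8.8756 − 6.4205 = 2.46 K.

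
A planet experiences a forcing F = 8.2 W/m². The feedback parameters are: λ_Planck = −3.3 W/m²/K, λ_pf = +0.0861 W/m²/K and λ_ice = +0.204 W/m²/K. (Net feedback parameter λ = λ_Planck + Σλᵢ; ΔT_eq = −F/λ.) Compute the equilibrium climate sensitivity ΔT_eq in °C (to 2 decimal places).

2.72 °C

Net feedback parameter λ = (−3.3) + (+0.0861) + (+0.204) = -3.0099 W/m²/K.
ΔT = −F/λ = −8.2/(-3.0099) = 2.72 °C.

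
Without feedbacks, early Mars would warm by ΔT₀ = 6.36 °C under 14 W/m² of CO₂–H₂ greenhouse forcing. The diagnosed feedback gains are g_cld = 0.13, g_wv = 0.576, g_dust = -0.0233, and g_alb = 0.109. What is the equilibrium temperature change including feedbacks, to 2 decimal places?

Total gain g = 0.13 + 0.576 − 0.0233 + 0.109 = 0.7917.
Amplification A = 1/(1 − 0.7917) = 4.801.
ΔT = 6.36 × 4.801 = 30.53 °C.

30.53 °C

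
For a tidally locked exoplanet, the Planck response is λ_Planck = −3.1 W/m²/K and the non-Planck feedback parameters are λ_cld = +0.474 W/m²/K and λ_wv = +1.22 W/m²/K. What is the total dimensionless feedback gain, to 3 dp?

Convert to gains: g_cld = 0.474/3.1 = 0.1529; g_wv = 1.22/3.1 = 0.3935.
Total gain g = 0.5464.

0.546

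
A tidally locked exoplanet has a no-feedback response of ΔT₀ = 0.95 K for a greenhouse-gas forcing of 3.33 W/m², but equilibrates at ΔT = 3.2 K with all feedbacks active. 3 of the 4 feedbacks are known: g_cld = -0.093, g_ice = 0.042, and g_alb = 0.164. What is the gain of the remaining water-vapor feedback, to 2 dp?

0.59

Amplification A = ΔT/ΔT₀ = 3.2/0.95 = 3.368.
Total gain g = 1 − 1/A = 1 − 1/3.368 = 0.7031.
Known gains sum to -0.093 + 0.042 + 0.164 = 0.113.
g_wv = 0.7031 − 0.113 = 0.59.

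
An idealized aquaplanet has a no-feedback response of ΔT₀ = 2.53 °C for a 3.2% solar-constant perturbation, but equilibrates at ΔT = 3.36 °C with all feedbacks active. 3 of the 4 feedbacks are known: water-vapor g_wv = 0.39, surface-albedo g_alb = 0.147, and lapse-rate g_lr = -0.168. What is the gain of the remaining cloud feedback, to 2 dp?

-0.12

Amplification A = ΔT/ΔT₀ = 3.36/2.53 = 1.328.
Total gain g = 1 − 1/A = 1 − 1/1.328 = 0.247.
Known gains sum to 0.39 + 0.147 − 0.168 = 0.369.
g_cld = 0.247 − 0.369 = -0.12.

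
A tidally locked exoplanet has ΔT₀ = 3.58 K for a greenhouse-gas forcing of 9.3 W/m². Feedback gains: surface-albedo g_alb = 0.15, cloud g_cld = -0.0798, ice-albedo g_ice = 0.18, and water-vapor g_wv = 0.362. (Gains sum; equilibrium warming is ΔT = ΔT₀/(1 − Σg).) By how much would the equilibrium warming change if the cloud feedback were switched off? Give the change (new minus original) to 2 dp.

2.39 K

Original: g = 0.6122, ΔT = 3.58/(1−0.6122) = 9.2316 K.
Without cloud: g' = 0.692, ΔT' = 3.58/(1−0.692) = 11.6234 K.
Change = 11.6234 − 9.2316 = 2.39 K.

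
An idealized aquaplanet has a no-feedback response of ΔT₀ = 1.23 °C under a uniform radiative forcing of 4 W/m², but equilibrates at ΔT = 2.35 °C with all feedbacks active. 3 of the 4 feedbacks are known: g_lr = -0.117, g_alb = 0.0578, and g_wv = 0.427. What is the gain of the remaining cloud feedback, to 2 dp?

Amplification A = ΔT/ΔT₀ = 2.35/1.23 = 1.911.
Total gain g = 1 − 1/A = 1 − 1/1.911 = 0.4767.
Known gains sum to -0.117 + 0.0578 + 0.427 = 0.3678.
g_cld = 0.4767 − 0.3678 = 0.11.

0.11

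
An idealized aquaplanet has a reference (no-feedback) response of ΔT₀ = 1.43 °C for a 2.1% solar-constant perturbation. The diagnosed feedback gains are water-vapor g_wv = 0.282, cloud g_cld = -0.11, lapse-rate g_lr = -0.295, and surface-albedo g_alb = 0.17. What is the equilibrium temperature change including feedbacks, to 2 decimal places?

Total gain g = 0.282 − 0.11 − 0.295 + 0.17 = 0.047.
Amplification A = 1/(1 − 0.047) = 1.049.
ΔT = 1.43 × 1.049 = 1.50 °C.

1.50 °C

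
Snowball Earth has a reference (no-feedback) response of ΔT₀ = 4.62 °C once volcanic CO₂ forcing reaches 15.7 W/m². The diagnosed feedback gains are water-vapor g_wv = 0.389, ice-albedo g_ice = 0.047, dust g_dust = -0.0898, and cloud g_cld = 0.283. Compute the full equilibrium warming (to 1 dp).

Total gain g = 0.389 + 0.047 − 0.0898 + 0.283 = 0.6292.
Amplification A = 1/(1 − 0.6292) = 2.697.
ΔT = 4.62 × 2.697 = 12.5 °C.

12.5 °C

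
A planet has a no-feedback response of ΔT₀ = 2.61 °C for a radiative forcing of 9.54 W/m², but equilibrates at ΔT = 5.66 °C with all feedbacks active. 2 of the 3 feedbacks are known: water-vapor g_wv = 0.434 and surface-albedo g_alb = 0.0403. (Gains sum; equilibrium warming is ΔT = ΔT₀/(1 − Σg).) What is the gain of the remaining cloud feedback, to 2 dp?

0.06

Amplification A = ΔT/ΔT₀ = 5.66/2.61 = 2.169.
Total gain g = 1 − 1/A = 1 − 1/2.169 = 0.539.
Known gains sum to 0.434 + 0.0403 = 0.4743.
g_cld = 0.539 − 0.4743 = 0.06.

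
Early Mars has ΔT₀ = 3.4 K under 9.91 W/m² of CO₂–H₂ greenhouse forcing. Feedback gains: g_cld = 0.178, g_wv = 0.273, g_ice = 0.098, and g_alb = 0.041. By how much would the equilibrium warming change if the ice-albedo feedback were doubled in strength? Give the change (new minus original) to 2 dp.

2.60 K

Original: g = 0.59, ΔT = 3.4/(1−0.59) = 8.2927 K.
With doubled ice-albedo: g' = 0.688, ΔT' = 3.4/(1−0.688) = 10.8974 K.
Change = 10.8974 − 8.2927 = 2.60 K.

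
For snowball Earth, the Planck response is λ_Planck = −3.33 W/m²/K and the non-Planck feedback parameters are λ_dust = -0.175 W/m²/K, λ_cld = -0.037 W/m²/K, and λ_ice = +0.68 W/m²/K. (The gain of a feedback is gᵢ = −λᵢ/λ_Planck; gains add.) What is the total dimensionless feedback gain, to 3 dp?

0.141

Convert to gains: g_dust = -0.175/3.33 = -0.05255; g_cld = -0.037/3.33 = -0.01111; g_ice = 0.68/3.33 = 0.2042.
Total gain g = 0.14054.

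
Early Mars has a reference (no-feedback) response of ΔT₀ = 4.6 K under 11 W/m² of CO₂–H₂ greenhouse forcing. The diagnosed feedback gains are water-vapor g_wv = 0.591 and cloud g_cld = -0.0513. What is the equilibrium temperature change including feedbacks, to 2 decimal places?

Total gain g = 0.591 − 0.0513 = 0.5397.
Amplification A = 1/(1 − 0.5397) = 2.172.
ΔT = 4.6 × 2.172 = 9.99 K.

9.99 K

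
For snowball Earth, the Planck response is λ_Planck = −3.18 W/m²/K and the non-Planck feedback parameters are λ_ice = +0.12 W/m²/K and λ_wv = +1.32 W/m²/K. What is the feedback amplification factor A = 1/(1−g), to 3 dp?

Convert to gains: g_ice = 0.12/3.18 = 0.03774; g_wv = 1.32/3.18 = 0.4151.
Total gain g = 0.45284.
A = 1/(1 − 0.45284) = 1.828.

1.828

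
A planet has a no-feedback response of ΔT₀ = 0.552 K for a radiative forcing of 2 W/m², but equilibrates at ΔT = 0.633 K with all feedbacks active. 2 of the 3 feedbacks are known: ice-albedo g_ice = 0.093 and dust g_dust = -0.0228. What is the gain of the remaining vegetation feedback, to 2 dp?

0.06

Amplification A = ΔT/ΔT₀ = 0.633/0.552 = 1.147.
Total gain g = 1 − 1/A = 1 − 1/1.147 = 0.1282.
Known gains sum to 0.093 − 0.0228 = 0.0702.
g_veg = 0.1282 − 0.0702 = 0.06.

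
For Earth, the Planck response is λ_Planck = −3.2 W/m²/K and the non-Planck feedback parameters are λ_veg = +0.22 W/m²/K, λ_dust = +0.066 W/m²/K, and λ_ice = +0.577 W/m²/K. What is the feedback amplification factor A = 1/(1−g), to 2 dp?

Convert to gains: g_veg = 0.22/3.2 = 0.06875; g_dust = 0.066/3.2 = 0.02063; g_ice = 0.577/3.2 = 0.1803.
Total gain g = 0.26968.
A = 1/(1 − 0.26968) = 1.37.

1.37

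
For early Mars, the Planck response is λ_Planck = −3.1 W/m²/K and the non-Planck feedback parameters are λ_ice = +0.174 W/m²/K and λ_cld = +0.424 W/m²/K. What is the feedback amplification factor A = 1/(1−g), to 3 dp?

1.239

Convert to gains: g_ice = 0.174/3.1 = 0.05613; g_cld = 0.424/3.1 = 0.1368.
Total gain g = 0.19293.
A = 1/(1 − 0.19293) = 1.239.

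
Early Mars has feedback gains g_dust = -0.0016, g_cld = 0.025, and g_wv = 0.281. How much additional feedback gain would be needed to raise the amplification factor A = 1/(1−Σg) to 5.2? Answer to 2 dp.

Current total gain = 0.3044.
Target gain for A = 5.2: g* = 1 − 1/5.2 = 0.8077.
Additional gain needed = 0.8077 − 0.3044 = 0.50.

0.50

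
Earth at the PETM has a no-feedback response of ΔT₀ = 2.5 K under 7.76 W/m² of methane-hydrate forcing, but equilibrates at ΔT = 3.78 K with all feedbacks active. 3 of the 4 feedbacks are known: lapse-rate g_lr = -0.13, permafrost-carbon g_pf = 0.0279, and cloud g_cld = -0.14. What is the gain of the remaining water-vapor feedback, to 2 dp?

Amplification A = ΔT/ΔT₀ = 3.78/2.5 = 1.512.
Total gain g = 1 − 1/A = 1 − 1/1.512 = 0.3386.
Known gains sum to -0.13 + 0.0279 − 0.14 = -0.2421.
g_wv = 0.3386 + 0.2421 = 0.58.

0.58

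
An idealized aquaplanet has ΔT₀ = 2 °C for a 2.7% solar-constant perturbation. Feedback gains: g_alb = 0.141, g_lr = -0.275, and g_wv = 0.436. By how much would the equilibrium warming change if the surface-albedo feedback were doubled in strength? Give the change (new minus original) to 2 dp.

0.73 °C

Original: g = 0.302, ΔT = 2/(1−0.302) = 2.8653 °C.
With doubled surface-albedo: g' = 0.443, ΔT' = 2/(1−0.443) = 3.5907 °C.
Change = 3.5907 − 2.8653 = 0.73 °C.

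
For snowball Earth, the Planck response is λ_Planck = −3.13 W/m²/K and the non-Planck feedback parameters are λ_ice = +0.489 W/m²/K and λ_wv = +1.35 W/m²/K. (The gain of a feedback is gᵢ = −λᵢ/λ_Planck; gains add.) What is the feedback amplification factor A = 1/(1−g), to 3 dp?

Convert to gains: g_ice = 0.489/3.13 = 0.1562; g_wv = 1.35/3.13 = 0.4313.
Total gain g = 0.5875.
A = 1/(1 − 0.5875) = 2.424.

2.424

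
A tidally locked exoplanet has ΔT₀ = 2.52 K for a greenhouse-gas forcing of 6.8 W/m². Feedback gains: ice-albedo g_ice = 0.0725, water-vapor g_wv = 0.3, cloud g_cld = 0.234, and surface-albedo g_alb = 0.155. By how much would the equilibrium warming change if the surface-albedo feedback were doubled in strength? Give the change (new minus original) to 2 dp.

19.61 K

Original: g = 0.7615, ΔT = 2.52/(1−0.7615) = 10.5660 K.
With doubled surface-albedo: g' = 0.9165, ΔT' = 2.52/(1−0.9165) = 30.1796 K.
Change = 30.1796 − 10.5660 = 19.61 K.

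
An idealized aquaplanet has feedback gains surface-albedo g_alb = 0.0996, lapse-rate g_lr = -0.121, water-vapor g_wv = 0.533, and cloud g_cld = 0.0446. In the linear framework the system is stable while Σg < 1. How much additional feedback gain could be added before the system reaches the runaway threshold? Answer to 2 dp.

Current total gain = 0.0996 − 0.121 + 0.533 + 0.0446 = 0.5562.
Margin to runaway = 1 − 0.5562 = 0.44.

0.44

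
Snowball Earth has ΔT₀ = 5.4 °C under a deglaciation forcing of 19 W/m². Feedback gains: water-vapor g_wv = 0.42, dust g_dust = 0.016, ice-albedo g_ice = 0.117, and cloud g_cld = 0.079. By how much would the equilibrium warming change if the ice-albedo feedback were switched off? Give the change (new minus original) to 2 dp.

-3.54 °C

Original: g = 0.632, ΔT = 5.4/(1−0.632) = 14.6739 °C.
Without ice-albedo: g' = 0.515, ΔT' = 5.4/(1−0.515) = 11.1340 °C.
Change = 11.1340 − 14.6739 = -3.54 °C.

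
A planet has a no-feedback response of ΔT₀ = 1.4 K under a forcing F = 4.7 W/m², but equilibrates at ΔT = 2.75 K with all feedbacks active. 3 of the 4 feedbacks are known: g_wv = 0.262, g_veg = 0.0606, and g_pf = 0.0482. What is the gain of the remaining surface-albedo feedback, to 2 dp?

0.12

Amplification A = ΔT/ΔT₀ = 2.75/1.4 = 1.964.
Total gain g = 1 − 1/A = 1 − 1/1.964 = 0.4908.
Known gains sum to 0.262 + 0.0606 + 0.0482 = 0.3708.
g_alb = 0.4908 − 0.3708 = 0.12.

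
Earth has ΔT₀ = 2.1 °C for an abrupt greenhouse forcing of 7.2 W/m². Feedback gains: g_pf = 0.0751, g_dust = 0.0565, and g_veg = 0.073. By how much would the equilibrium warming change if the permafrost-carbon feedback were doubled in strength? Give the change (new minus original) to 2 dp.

Original: g = 0.2046, ΔT = 2.1/(1−0.2046) = 2.6402 °C.
With doubled permafrost-carbon: g' = 0.2797, ΔT' = 2.1/(1−0.2797) = 2.9155 °C.
Change = 2.9155 − 2.6402 = 0.28 °C.

0.28 °C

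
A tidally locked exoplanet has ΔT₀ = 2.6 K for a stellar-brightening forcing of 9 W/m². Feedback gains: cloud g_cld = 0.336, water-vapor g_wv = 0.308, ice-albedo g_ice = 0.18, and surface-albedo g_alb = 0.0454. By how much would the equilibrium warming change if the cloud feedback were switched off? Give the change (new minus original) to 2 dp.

-14.34 K

Original: g = 0.8694, ΔT = 2.6/(1−0.8694) = 19.9081 K.
Without cloud: g' = 0.5334, ΔT' = 2.6/(1−0.5334) = 5.5722 K.
Change = 5.5722 − 19.9081 = -14.34 K.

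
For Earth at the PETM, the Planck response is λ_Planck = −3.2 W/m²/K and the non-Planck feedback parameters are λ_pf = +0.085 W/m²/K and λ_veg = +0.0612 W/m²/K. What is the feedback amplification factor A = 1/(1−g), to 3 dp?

1.048

Convert to gains: g_pf = 0.085/3.2 = 0.02656; g_veg = 0.0612/3.2 = 0.01912.
Total gain g = 0.04568.
A = 1/(1 − 0.04568) = 1.048.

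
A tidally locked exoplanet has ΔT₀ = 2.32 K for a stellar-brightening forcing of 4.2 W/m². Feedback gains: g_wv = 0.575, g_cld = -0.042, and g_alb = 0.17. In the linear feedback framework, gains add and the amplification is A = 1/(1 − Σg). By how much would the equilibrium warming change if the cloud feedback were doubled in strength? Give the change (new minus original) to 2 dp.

Original: g = 0.703, ΔT = 2.32/(1−0.703) = 7.8114 K.
With doubled cloud: g' = 0.661, ΔT' = 2.32/(1−0.661) = 6.8437 K.
Change = 6.8437 − 7.8114 = -0.97 K.

-0.97 K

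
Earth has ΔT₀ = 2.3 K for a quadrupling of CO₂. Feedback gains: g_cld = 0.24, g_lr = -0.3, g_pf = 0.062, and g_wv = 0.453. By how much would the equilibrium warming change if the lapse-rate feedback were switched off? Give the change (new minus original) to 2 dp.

Original: g = 0.455, ΔT = 2.3/(1−0.455) = 4.2202 K.
Without lapse-rate: g' = 0.755, ΔT' = 2.3/(1−0.755) = 9.3878 K.
Change = 9.3878 − 4.2202 = 5.17 K.

5.17 K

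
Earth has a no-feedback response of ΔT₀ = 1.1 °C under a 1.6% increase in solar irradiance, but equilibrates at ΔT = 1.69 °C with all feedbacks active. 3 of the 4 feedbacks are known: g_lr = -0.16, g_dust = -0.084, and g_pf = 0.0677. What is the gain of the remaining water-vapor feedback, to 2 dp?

0.53

Amplification A = ΔT/ΔT₀ = 1.69/1.1 = 1.536.
Total gain g = 1 − 1/A = 1 − 1/1.536 = 0.349.
Known gains sum to -0.16 − 0.084 + 0.0677 = -0.1763.
g_wv = 0.349 + 0.1763 = 0.53.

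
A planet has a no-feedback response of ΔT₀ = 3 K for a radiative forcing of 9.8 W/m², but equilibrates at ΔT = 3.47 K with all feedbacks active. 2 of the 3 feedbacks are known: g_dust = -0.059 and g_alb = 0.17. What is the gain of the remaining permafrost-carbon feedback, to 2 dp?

0.02

Amplification A = ΔT/ΔT₀ = 3.47/3 = 1.157.
Total gain g = 1 − 1/A = 1 − 1/1.157 = 0.1357.
Known gains sum to -0.059 + 0.17 = 0.111.
g_pf = 0.1357 − 0.111 = 0.02.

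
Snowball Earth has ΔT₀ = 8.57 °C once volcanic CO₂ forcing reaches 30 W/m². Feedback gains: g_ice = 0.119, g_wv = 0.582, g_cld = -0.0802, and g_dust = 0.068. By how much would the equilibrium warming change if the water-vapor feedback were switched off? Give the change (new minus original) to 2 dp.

-17.94 °C

Original: g = 0.6888, ΔT = 8.57/(1−0.6888) = 27.5386 °C.
Without water-vapor: g' = 0.1068, ΔT' = 8.57/(1−0.1068) = 9.5947 °C.
Change = 9.5947 − 27.5386 = -17.94 °C.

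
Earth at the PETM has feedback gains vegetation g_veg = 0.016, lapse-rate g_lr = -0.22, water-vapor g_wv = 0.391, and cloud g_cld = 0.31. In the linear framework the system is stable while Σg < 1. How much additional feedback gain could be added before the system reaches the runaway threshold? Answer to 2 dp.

0.50

Current total gain = 0.016 − 0.22 + 0.391 + 0.31 = 0.497.
Margin to runaway = 1 − 0.497 = 0.50.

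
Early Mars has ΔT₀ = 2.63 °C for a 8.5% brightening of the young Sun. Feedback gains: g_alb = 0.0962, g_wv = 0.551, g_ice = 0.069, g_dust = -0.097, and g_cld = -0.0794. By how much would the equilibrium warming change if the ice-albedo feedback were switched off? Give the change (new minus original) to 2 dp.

-0.75 °C

Original: g = 0.5398, ΔT = 2.63/(1−0.5398) = 5.7149 °C.
Without ice-albedo: g' = 0.4708, ΔT' = 2.63/(1−0.4708) = 4.9698 °C.
Change = 4.9698 − 5.7149 = -0.75 °C.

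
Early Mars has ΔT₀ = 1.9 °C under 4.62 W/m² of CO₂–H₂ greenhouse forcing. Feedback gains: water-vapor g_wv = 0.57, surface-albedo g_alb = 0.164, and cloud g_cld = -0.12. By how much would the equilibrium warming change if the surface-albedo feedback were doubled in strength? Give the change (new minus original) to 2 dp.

Original: g = 0.614, ΔT = 1.9/(1−0.614) = 4.9223 °C.
With doubled surface-albedo: g' = 0.778, ΔT' = 1.9/(1−0.778) = 8.5586 °C.
Change = 8.5586 − 4.9223 = 3.64 °C.

3.64 °C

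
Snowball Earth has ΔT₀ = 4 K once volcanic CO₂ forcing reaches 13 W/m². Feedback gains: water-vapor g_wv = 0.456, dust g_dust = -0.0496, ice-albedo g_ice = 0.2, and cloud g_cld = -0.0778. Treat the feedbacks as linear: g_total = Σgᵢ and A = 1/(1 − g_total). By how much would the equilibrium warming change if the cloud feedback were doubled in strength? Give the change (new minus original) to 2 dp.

-1.20 K

Original: g = 0.5286, ΔT = 4/(1−0.5286) = 8.4854 K.
With doubled cloud: g' = 0.4508, ΔT' = 4/(1−0.4508) = 7.2833 K.
Change = 7.2833 − 8.4854 = -1.20 K.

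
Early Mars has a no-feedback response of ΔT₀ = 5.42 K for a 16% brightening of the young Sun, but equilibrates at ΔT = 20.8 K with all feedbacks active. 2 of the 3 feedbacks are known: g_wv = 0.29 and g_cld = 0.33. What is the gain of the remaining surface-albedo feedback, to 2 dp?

0.12

Amplification A = ΔT/ΔT₀ = 20.8/5.42 = 3.838.
Total gain g = 1 − 1/A = 1 − 1/3.838 = 0.7394.
Known gains sum to 0.29 + 0.33 = 0.62.
g_alb = 0.7394 − 0.62 = 0.12.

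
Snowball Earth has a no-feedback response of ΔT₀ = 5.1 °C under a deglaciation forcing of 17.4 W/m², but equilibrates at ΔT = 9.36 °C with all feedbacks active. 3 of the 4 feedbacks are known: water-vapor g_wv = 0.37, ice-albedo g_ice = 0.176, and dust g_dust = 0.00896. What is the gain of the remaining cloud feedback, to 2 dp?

-0.10

Amplification A = ΔT/ΔT₀ = 9.36/5.1 = 1.835.
Total gain g = 1 − 1/A = 1 − 1/1.835 = 0.455.
Known gains sum to 0.37 + 0.176 + 0.00896 = 0.55496.
g_cld = 0.455 − 0.55496 = -0.10.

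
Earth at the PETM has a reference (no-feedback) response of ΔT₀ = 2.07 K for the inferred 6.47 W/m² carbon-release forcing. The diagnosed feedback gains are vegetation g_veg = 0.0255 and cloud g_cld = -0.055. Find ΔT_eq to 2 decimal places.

Total gain g = 0.0255 − 0.055 = -0.0295.
Amplification A = 1/(1 + 0.0295) = 0.9713.
ΔT = 2.07 × 0.9713 = 2.01 K.

2.01 K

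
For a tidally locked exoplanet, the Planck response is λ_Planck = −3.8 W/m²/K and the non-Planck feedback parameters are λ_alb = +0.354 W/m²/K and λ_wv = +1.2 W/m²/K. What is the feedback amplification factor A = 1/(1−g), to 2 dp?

1.69

Convert to gains: g_alb = 0.354/3.8 = 0.09316; g_wv = 1.2/3.8 = 0.3158.
Total gain g = 0.40896.
A = 1/(1 − 0.40896) = 1.69.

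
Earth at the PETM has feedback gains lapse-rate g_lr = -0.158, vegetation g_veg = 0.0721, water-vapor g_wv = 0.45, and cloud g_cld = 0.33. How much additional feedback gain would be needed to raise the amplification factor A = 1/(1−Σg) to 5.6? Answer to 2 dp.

0.13

Current total gain = 0.6941.
Target gain for A = 5.6: g* = 1 − 1/5.6 = 0.8214.
Additional gain needed = 0.8214 − 0.6941 = 0.13.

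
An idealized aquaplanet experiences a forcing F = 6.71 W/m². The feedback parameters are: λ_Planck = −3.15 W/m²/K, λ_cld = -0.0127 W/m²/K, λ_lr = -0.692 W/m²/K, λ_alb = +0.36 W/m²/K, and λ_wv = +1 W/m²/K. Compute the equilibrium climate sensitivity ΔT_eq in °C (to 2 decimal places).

Net feedback parameter λ = (−3.15) + (-0.0127) + (-0.692) + (+0.36) + (+1) = -2.4947 W/m²/K.
ΔT = −F/λ = −6.71/(-2.4947) = 2.69 °C.

2.69 °C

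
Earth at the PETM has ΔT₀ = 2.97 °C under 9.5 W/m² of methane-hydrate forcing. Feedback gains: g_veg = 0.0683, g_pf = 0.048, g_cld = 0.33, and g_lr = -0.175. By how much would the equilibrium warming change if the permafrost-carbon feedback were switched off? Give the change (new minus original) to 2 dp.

-0.25 °C

Original: g = 0.2713, ΔT = 2.97/(1−0.2713) = 4.0758 °C.
Without permafrost-carbon: g' = 0.2233, ΔT' = 2.97/(1−0.2233) = 3.8239 °C.
Change = 3.8239 − 4.0758 = -0.25 °C.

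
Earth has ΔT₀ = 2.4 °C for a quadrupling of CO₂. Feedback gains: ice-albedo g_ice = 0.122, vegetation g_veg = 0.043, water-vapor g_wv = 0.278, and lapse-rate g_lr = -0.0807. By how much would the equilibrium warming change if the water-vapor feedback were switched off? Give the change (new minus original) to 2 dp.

-1.14 °C

Original: g = 0.3623, ΔT = 2.4/(1−0.3623) = 3.7635 °C.
Without water-vapor: g' = 0.0843, ΔT' = 2.4/(1−0.0843) = 2.6209 °C.
Change = 2.6209 − 3.7635 = -1.14 °C.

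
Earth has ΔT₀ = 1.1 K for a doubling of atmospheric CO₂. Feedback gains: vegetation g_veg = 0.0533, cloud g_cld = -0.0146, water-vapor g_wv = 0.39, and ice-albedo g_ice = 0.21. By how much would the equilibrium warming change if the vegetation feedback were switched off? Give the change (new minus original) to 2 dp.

Original: g = 0.6387, ΔT = 1.1/(1−0.6387) = 3.0446 K.
Without vegetation: g' = 0.5854, ΔT' = 1.1/(1−0.5854) = 2.6532 K.
Change = 2.6532 − 3.0446 = -0.39 K.

-0.39 K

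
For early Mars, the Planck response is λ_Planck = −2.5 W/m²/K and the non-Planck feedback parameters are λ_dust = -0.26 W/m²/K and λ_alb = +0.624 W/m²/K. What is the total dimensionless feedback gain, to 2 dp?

0.15

Convert to gains: g_dust = -0.26/2.5 = -0.104; g_alb = 0.624/2.5 = 0.2496.
Total gain g = 0.1456.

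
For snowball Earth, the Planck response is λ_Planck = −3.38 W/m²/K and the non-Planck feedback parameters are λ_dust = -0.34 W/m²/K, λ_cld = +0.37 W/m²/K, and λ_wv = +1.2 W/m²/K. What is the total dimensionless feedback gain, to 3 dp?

Convert to gains: g_dust = -0.34/3.38 = -0.1006; g_cld = 0.37/3.38 = 0.1095; g_wv = 1.2/3.38 = 0.355.
Total gain g = 0.3639.

0.364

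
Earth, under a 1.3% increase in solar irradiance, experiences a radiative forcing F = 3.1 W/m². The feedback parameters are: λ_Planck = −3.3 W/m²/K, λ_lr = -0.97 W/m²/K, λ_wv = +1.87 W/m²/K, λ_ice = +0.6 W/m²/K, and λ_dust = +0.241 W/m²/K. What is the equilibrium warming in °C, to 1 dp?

2.0 °C

Net feedback parameter λ = (−3.3) + (-0.97) + (+1.87) + (+0.6) + (+0.241) = -1.559 W/m²/K.
ΔT = −F/λ = −3.1/(-1.559) = 2.0 °C.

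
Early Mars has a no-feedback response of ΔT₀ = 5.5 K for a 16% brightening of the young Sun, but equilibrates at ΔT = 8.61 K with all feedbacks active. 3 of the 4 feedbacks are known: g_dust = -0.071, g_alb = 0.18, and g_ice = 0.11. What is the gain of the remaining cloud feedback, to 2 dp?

0.14

Amplification A = ΔT/ΔT₀ = 8.61/5.5 = 1.565.
Total gain g = 1 − 1/A = 1 − 1/1.565 = 0.361.
Known gains sum to -0.071 + 0.18 + 0.11 = 0.219.
g_cld = 0.361 − 0.219 = 0.14.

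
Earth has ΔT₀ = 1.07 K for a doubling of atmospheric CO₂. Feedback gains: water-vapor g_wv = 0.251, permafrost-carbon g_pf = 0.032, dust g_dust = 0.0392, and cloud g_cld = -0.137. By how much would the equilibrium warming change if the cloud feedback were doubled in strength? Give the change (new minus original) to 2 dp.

Original: g = 0.1852, ΔT = 1.07/(1−0.1852) = 1.3132 K.
With doubled cloud: g' = 0.0482, ΔT' = 1.07/(1−0.0482) = 1.1242 K.
Change = 1.1242 − 1.3132 = -0.19 K.

-0.19 K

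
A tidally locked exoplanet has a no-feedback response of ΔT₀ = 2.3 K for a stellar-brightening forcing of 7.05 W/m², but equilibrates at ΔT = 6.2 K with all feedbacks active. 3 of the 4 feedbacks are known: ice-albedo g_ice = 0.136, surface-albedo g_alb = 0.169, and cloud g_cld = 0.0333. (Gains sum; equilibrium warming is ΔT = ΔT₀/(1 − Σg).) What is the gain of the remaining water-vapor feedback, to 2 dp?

Amplification A = ΔT/ΔT₀ = 6.2/2.3 = 2.696.
Total gain g = 1 − 1/A = 1 − 1/2.696 = 0.6291.
Known gains sum to 0.136 + 0.169 + 0.0333 = 0.3383.
g_wv = 0.6291 − 0.3383 = 0.29.

0.29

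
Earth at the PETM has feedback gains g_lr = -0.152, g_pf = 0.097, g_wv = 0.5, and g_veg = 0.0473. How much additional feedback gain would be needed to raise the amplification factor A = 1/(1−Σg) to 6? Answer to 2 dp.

0.34

Current total gain = 0.4923.
Target gain for A = 6: g* = 1 − 1/6 = 0.8333.
Additional gain needed = 0.8333 − 0.4923 = 0.34.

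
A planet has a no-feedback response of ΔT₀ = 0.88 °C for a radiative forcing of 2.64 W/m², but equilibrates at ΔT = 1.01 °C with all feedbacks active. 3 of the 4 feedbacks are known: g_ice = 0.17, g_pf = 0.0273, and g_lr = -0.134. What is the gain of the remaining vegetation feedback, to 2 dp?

Amplification A = ΔT/ΔT₀ = 1.01/0.88 = 1.148.
Total gain g = 1 − 1/A = 1 − 1/1.148 = 0.1289.
Known gains sum to 0.17 + 0.0273 − 0.134 = 0.0633.
g_veg = 0.1289 − 0.0633 = 0.07.

0.07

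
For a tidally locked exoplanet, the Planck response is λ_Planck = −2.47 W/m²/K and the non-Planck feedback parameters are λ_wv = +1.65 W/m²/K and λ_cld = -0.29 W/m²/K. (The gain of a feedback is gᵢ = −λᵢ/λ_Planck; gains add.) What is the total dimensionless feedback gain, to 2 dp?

0.55

Convert to gains: g_wv = 1.65/2.47 = 0.668; g_cld = -0.29/2.47 = -0.1174.
Total gain g = 0.5506.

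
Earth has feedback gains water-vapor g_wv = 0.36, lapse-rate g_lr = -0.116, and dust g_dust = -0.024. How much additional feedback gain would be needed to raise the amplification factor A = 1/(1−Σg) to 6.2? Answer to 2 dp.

0.62

Current total gain = 0.22.
Target gain for A = 6.2: g* = 1 − 1/6.2 = 0.8387.
Additional gain needed = 0.8387 − 0.22 = 0.62.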